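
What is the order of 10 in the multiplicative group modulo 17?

Since 10 ∈ (Z/17Z)^×, its order divides φ(17) = 17 − 1 = 16 = 2^4.
Divisors of 16: 1, 2, 4, 8, 16.
Evaluate successive powers at the divisors of 16:
10^1 ≡ 10 (mod 17)
10^2 ≡ 15 (mod 17)
10^4 ≡ 4 (mod 17)
10^8 ≡ 16 (mod 17)
10^16 ≡ 1 (mod 17) ✓
The smallest such exponent is 16, so the order of 10 is 16.

16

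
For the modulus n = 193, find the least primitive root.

5

φ(193) = 193 − 1 = 192 = 2^6 · 3.
g is a primitive root iff g^(192/q) ≢ 1 (mod 193) for each prime q ∈ {2, 3}.
g = 2: 2^96 ≡ 1 — hits 1, so not a primitive root.
g = 3: 3^96 ≡ 1 — hits 1, so not a primitive root.
g = 4: 4^96 ≡ 1 — hits 1, so not a primitive root.
g = 5: 5^96 ≡ 192; 5^64 ≡ 84 — none is 1, so 5 is a primitive root.
So 5 is the smallest generator of (Z/193Z)^×.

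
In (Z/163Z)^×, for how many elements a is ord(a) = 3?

2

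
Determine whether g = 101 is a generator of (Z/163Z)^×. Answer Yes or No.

φ(163) = 163 − 1 = 162 = 2 · 3^4.
An element g generates (Z/163Z)^× iff g^(162/q) ≢ 1 (mod 163) for each prime q ∈ {2, 3}.
101^81 ≡ 162 (mod 163)  [q = 2: ≢ 1 ✓]
101^54 ≡ 104 (mod 163)  [q = 3: ≢ 1 ✓]
All checks pass, so 101 has order 162 and is a primitive root modulo 163.

Yes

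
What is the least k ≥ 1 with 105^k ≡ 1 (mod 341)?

30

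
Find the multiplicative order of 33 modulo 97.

8

ord(33) | φ(97) = 97 − 1 = 96 = 2^5 · 3.
Divisors of 96: 1, 2, 3, 4, 6, 8, 12, 16, 24, 32, 48, 96.
Evaluate successive powers at the divisors of 96:
33^1 ≡ 33
33^2 ≡ 22
33^3 ≡ 47
33^4 ≡ 96
33^6 ≡ 75
33^8 ≡ 1
Hence ord(33) = 8.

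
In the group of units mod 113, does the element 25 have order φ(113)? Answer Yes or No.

No

φ(113) = 113 − 1 = 112 = 2^4 · 7.
Test 25^(112/q) mod 113 for each prime factor q of 112:
25^56 ≡ 1 (mod 113)  [q = 2: ≡ 1 ✗]
25^16 ≡ 109 (mod 113)  [q = 7: ≢ 1 ✓]
Since 25^56 ≡ 1, the order of 25 divides 56 < 112, so 25 is not a primitive root.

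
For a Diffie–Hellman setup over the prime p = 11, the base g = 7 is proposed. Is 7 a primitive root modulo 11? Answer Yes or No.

φ(11) = 11 − 1 = 10 = 2 · 5.
Test 7^(10/q) mod 11 for each prime factor q of 10:
7^5 ≡ 10 (mod 11)  [q = 2: ≢ 1 ✓]
7^2 ≡ 5 (mod 11)  [q = 5: ≢ 1 ✓]
All checks pass, so 7 has order 10 and is a primitive root modulo 11.

Yes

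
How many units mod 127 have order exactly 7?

6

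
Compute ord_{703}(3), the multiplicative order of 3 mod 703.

18

By Lagrange's theorem, ord_703(3) divides φ(703) = φ(19·37) = (19−1)·(37−1) = 18·36 = 648 = 2^3 · 3^4.
Divisors of 648: 1, 2, 3, 4, 6, 8, 9, 12, 18, 24, 27, 36, 54, 72, 81, 108, 162, 216, 324, 648.
Test each divisor d:
3^1 ≡ 3
3^2 ≡ 9
3^3 ≡ 27
3^4 ≡ 81
3^6 ≡ 26
3^8 ≡ 234
3^9 ≡ 702
3^12 ≡ 676
3^18 ≡ 1
The smallest such exponent is 18, so the order of 3 is 18.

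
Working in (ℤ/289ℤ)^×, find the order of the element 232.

272

Since 232 ∈ (Z/289Z)^×, its order divides φ(289) = φ(17^2) = 17·(17−1) = 272 = 2^4 · 17.
Divisors of 272: 1, 2, 4, 8, 16, 17, 34, 68, 136, 272.
Compute 232^d (mod 289) for the divisors d until we hit 1:
232^1 ≡ 232 (mod 289)
232^2 ≡ 70 (mod 289)
232^4 ≡ 276 (mod 289)
232^8 ≡ 169 (mod 289)
232^16 ≡ 239 (mod 289)
232^17 ≡ 249 (mod 289)
232^34 ≡ 155 (mod 289)
232^68 ≡ 38 (mod 289)
232^136 ≡ 288 (mod 289)
232^272 ≡ 1 (mod 289) ✓
The smallest such exponent is 272, so the order of 232 is 272.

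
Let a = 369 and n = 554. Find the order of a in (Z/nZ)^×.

138

By Lagrange's theorem, ord_554(369) divides φ(554) = φ(2)·φ(277) = 1·276 = 276 = 2^2 · 3 · 23.
Divisors of 276: 1, 2, 3, 4, 6, 12, 23, 46, 69, 92, 138, 276.
Test each divisor d:
369^1 ≡ 369 (mod 554)
369^2 ≡ 431 (mod 554)
369^3 ≡ 41 (mod 554)
369^4 ≡ 171 (mod 554)
369^6 ≡ 19 (mod 554)
369^12 ≡ 361 (mod 554)
369^23 ≡ 161 (mod 554)
369^46 ≡ 437 (mod 554)
369^69 ≡ 553 (mod 554)
369^92 ≡ 393 (mod 554)
369^138 ≡ 1 (mod 554) ✓
Hence ord(369) = 138.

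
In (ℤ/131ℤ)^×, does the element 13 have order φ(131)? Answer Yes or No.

No

φ(131) = 131 − 1 = 130 = 2 · 5 · 13.
13 is a primitive root mod 131 iff 13^(φ(131)/q) ≢ 1 for every prime q | φ(131), i.e. q ∈ {2, 5, 13}.
13^65 ≡ 1 (mod 131)  [q = 2: ≡ 1 ✗]
13^26 ≡ 61 (mod 131)  [q = 5: ≢ 1 ✓]
13^10 ≡ 80 (mod 131)  [q = 13: ≢ 1 ✓]
The check at q = 2 fails, so 13 generates a proper subgroup.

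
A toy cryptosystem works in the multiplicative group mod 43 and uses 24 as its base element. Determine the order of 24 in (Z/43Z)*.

21

Since 24 ∈ (Z/43Z)^×, its order divides φ(43) = 43 − 1 = 42 = 2 · 3 · 7.
Divisors of 42: 1, 2, 3, 6, 7, 14, 21, 42.
Test each divisor d:
24^1 ≡ 24 (mod 43)
24^2 ≡ 17 (mod 43)
24^3 ≡ 21 (mod 43)
24^6 ≡ 11 (mod 43)
24^7 ≡ 6 (mod 43)
24^14 ≡ 36 (mod 43)
24^21 ≡ 1 (mod 43) ✓
Hence ord(24) = 21.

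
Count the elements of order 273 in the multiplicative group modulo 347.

0

φ(347) = 347 − 1 = 346 = 2 · 173.
Since (Z/347Z)^× is cyclic of order 346, the number of elements of order d is φ(d) when d | 346 and 0 otherwise.
273 does not divide 346, so no element of (Z/347Z)^× has order 273.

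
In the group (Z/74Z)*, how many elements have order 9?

6

φ(74) = φ(2)·φ(37) = 1·36 = 36 = 2^2 · 3^2.
In a cyclic group of order 36, there are φ(d) elements of order d for each divisor d of 36, and zero for non-divisors.
9 = 3^2 divides 36, and φ(9) = 6.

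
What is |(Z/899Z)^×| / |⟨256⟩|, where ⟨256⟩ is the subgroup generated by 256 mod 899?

24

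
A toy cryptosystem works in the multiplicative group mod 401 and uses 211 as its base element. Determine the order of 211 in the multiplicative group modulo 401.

400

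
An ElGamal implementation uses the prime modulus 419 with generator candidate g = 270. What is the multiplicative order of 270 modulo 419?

ord(270) | φ(419) = 419 − 1 = 418 = 2 · 11 · 19.
Divisors of 418: 1, 2, 11, 19, 22, 38, 209, 418.
Compute 270^d (mod 419) for the divisors d until we hit 1:
270^1 ≡ 270 (mod 419)
270^2 ≡ 413 (mod 419)
270^11 ≡ 89 (mod 419)
270^19 ≡ 119 (mod 419)
270^22 ≡ 379 (mod 419)
270^38 ≡ 334 (mod 419)
270^209 ≡ 418 (mod 419)
270^418 ≡ 1 (mod 419) ✓
Therefore the multiplicative order of 270 modulo 419 is 418.

418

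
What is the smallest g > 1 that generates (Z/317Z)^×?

2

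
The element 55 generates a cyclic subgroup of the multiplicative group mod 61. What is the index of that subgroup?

ord(55) | φ(61) = 61 − 1 = 60 = 2^2 · 3 · 5.
Divisors of 60: 1, 2, 3, 4, 5, 6, 10, 12, 15, 20, 30, 60.
Check 55^d mod 61 for each divisor in increasing order:
55^1 ≡ 55
55^2 ≡ 36
55^3 ≡ 28
55^4 ≡ 15
55^5 ≡ 32
55^6 ≡ 52
55^10 ≡ 48
55^12 ≡ 20
55^15 ≡ 11
55^20 ≡ 47
55^30 ≡ 60
55^60 ≡ 1
Thus |⟨55⟩| = ord(55) = 60.
The index is φ(61) / ord(55) = 60 / 60 = 1.

1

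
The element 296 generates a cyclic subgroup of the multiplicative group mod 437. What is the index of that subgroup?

6

Since 296 ∈ (Z/437Z)^×, its order divides φ(437) = φ(19·23) = (19−1)·(23−1) = 18·22 = 396 = 2^2 · 3^2 · 11.
Divisors of 396: 1, 2, 3, 4, 6, 9, 11, 12, 18, 22, 33, 36, 44, 66, 99, 132, 198, 396.
Compute 296^d (mod 437) for the divisors d until we hit 1:
296^1 ≡ 296 (mod 437)
296^2 ≡ 216 (mod 437)
296^3 ≡ 134 (mod 437)
296^4 ≡ 334 (mod 437)
296^6 ≡ 39 (mod 437)
296^9 ≡ 419 (mod 437)
296^11 ≡ 45 (mod 437)
296^12 ≡ 210 (mod 437)
296^18 ≡ 324 (mod 437)
296^22 ≡ 277 (mod 437)
296^33 ≡ 229 (mod 437)
296^36 ≡ 96 (mod 437)
296^44 ≡ 254 (mod 437)
296^66 ≡ 1 (mod 437) ✓
Thus |⟨296⟩| = ord(296) = 66.
The index is φ(437) / ord(296) = 396 / 66 = 6.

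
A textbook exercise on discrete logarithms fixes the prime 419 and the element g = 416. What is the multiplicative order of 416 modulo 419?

418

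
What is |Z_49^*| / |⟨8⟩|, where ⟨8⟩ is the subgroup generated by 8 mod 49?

6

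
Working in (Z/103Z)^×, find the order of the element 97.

51

ord(97) | φ(103) = 103 − 1 = 102 = 2 · 3 · 17.
Divisors of 102: 1, 2, 3, 6, 17, 34, 51, 102.
Check 97^d mod 103 for each divisor in increasing order:
97^1 ≡ 97
97^2 ≡ 36
97^3 ≡ 93
97^6 ≡ 100
97^17 ≡ 56
97^34 ≡ 46
97^51 ≡ 1
Hence ord(97) = 51.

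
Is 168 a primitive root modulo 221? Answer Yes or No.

No

221 = 13 · 17 is a product of two distinct odd primes, so (Z/221Z)^× ≅ (Z/13Z)^× × (Z/17Z)^× is not cyclic.
No primitive root modulo 221 exists; in particular 168 is not one.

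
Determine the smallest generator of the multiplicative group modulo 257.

φ(257) = 257 − 1 = 256 = 2^8.
g is a primitive root iff g^(256/q) ≢ 1 (mod 257) for each prime q ∈ {2}.
g = 2: 2^128 ≡ 1 — hits 1, so not a primitive root.
g = 3: 3^128 ≡ 256 — none is 1, so 3 is a primitive root.
So 3 is the smallest generator of (Z/257Z)^×.

3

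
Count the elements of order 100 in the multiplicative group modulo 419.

φ(419) = 419 − 1 = 418 = 2 · 11 · 19.
(Z/419Z)^× is cyclic (|G| = 418); a cyclic group of order m has exactly φ(d) elements of each order d | m, and none otherwise.
100 does not divide 418, so no element of (Z/419Z)^× has order 100.

0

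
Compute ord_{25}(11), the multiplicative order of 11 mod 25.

ord(11) | φ(25) = φ(5^2) = 5·(5−1) = 20 = 2^2 · 5.
Divisors of 20: 1, 2, 4, 5, 10, 20.
Check 11^d mod 25 for each divisor in increasing order:
11^1 ≡ 11 (mod 25)
11^2 ≡ 21 (mod 25)
11^4 ≡ 16 (mod 25)
11^5 ≡ 1 (mod 25) ✓
Therefore the multiplicative order of 11 modulo 25 is 5.

5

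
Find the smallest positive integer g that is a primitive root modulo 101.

2

φ(101) = 101 − 1 = 100 = 2^2 · 5^2.
g is a primitive root iff g^(100/q) ≢ 1 (mod 101) for each prime q ∈ {2, 5}.
g = 2: 2^50 ≡ 100; 2^20 ≡ 95 — none is 1, so 2 is a primitive root.
The smallest primitive root modulo 101 is 2.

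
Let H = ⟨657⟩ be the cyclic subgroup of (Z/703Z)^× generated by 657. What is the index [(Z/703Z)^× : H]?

36

The order of 657 must divide φ(703) = φ(19·37) = (19−1)·(37−1) = 18·36 = 648 = 2^3 · 3^4.
Divisors of 648: 1, 2, 3, 4, 6, 8, 9, 12, 18, 24, 27, 36, 54, 72, 81, 108, 162, 216, 324, 648.
Evaluate successive powers at the divisors of 648:
657^1 ≡ 657 (mod 703)
657^2 ≡ 7 (mod 703)
657^3 ≡ 381 (mod 703)
657^4 ≡ 49 (mod 703)
657^6 ≡ 343 (mod 703)
657^8 ≡ 292 (mod 703)
657^9 ≡ 628 (mod 703)
657^12 ≡ 248 (mod 703)
657^18 ≡ 1 (mod 703) ✓
Thus |⟨657⟩| = ord(657) = 18.
Index = |(Z/703Z)^×| / |⟨657⟩| = 648 / 18 = 36.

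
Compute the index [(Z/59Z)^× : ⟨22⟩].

2

The order of 22 must divide φ(59) = 59 − 1 = 58 = 2 · 29.
Divisors of 58: 1, 2, 29, 58.
Evaluate successive powers at the divisors of 58:
22^1 ≡ 22 (mod 59)
22^2 ≡ 12 (mod 59)
22^29 ≡ 1 (mod 59) ✓
The order of 22 is 29, so the subgroup it generates has 29 elements.
[(Z/59Z)^× : ⟨22⟩] = 58/29 = 2.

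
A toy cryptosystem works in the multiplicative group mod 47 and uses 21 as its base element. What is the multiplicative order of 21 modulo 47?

23

ord(21) | φ(47) = 47 − 1 = 46 = 2 · 23.
Divisors of 46: 1, 2, 23, 46.
Test each divisor d:
21^1 ≡ 21
21^2 ≡ 18
21^23 ≡ 1
The smallest such exponent is 23, so the order of 21 is 23.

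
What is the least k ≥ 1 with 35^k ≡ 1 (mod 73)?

ord(35) | φ(73) = 73 − 1 = 72 = 2^3 · 3^2.
Divisors of 72: 1, 2, 3, 4, 6, 8, 9, 12, 18, 24, 36, 72.
Compute 35^d (mod 73) for the divisors d until we hit 1:
35^1 ≡ 35 (mod 73)
35^2 ≡ 57 (mod 73)
35^3 ≡ 24 (mod 73)
35^4 ≡ 37 (mod 73)
35^6 ≡ 65 (mod 73)
35^8 ≡ 55 (mod 73)
35^9 ≡ 27 (mod 73)
35^12 ≡ 64 (mod 73)
35^18 ≡ 72 (mod 73)
35^24 ≡ 8 (mod 73)
35^36 ≡ 1 (mod 73) ✓
So ord_73(35) = 36.

36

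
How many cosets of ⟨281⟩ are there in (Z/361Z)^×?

1

ord(281) | φ(361) = φ(19^2) = 19·(19−1) = 342 = 2 · 3^2 · 19.
Divisors of 342: 1, 2, 3, 6, 9, 18, 19, 38, 57, 114, 171, 342.
Compute 281^d (mod 361) for the divisors d until we hit 1:
281^1 ≡ 281
281^2 ≡ 263
281^3 ≡ 259
281^6 ≡ 296
281^9 ≡ 132
281^18 ≡ 96
281^19 ≡ 262
281^38 ≡ 54
281^57 ≡ 69
281^114 ≡ 68
281^171 ≡ 360
281^342 ≡ 1
So ord_361(281) = 342, hence |⟨281⟩| = 342.
Index = |(Z/361Z)^×| / |⟨281⟩| = 342 / 342 = 1.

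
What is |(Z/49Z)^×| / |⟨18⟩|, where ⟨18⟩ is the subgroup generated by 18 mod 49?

ord(18) | φ(49) = φ(7^2) = 7·(7−1) = 42 = 2 · 3 · 7.
Divisors of 42: 1, 2, 3, 6, 7, 14, 21, 42.
Compute 18^d (mod 49) for the divisors d until we hit 1:
18^1 ≡ 18
18^2 ≡ 30
18^3 ≡ 1
Thus |⟨18⟩| = ord(18) = 3.
The index is φ(49) / ord(18) = 42 / 3 = 14.

14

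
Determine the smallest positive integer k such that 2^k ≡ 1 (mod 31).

5

Since 2 ∈ (Z/31Z)^×, its order divides φ(31) = 31 − 1 = 30 = 2 · 3 · 5.
Divisors of 30: 1, 2, 3, 5, 6, 10, 15, 30.
Compute 2^d (mod 31) for the divisors d until we hit 1:
2^1 ≡ 2
2^2 ≡ 4
2^3 ≡ 8
2^5 ≡ 1
The smallest such exponent is 5, so the order of 2 is 5.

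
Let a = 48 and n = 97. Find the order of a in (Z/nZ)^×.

ord(48) | φ(97) = 97 − 1 = 96 = 2^5 · 3.
Divisors of 96: 1, 2, 3, 4, 6, 8, 12, 16, 24, 32, 48, 96.
Test each divisor d:
48^1 ≡ 48
48^2 ≡ 73
48^3 ≡ 12
48^4 ≡ 91
48^6 ≡ 47
48^8 ≡ 36
48^12 ≡ 75
48^16 ≡ 35
48^24 ≡ 96
48^32 ≡ 61
48^48 ≡ 1
The smallest such exponent is 48, so the order of 48 is 48.

48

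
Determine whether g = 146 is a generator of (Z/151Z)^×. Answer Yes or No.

φ(151) = 151 − 1 = 150 = 2 · 3 · 5^2.
An element g generates (Z/151Z)^× iff g^(150/q) ≢ 1 (mod 151) for each prime q ∈ {2, 3, 5}.
146^75 ≡ 150 (mod 151)  [q = 2: ≢ 1 ✓]
146^50 ≡ 32 (mod 151)  [q = 3: ≢ 1 ✓]
146^30 ≡ 8 (mod 151)  [q = 5: ≢ 1 ✓]
None equal 1, so ord_151(146) = 150: 146 is a primitive root.

Yes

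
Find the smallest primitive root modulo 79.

3

φ(79) = 79 − 1 = 78 = 2 · 3 · 13.
g is a primitive root iff g^(78/q) ≢ 1 (mod 79) for each prime q ∈ {2, 3, 13}.
g = 2: 2^39 ≡ 1 — hits 1, so not a primitive root.
g = 3: 3^39 ≡ 78; 3^26 ≡ 23; 3^6 ≡ 18 — none is 1, so 3 is a primitive root.
So 3 is the smallest generator of (Z/79Z)^×.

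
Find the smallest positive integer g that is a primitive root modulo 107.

φ(107) = 107 − 1 = 106 = 2 · 53.
Test candidates g = 2, 3, … against the prime factors q ∈ {2, 53} of φ(107): g is a generator iff g^(106/q) ≢ 1 for every such q.
g = 2: 2^53 ≡ 106; 2^2 ≡ 4 — none is 1, so 2 is a primitive root.
The smallest primitive root modulo 107 is 2.

2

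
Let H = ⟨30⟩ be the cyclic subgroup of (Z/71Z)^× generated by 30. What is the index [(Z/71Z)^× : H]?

The order of 30 must divide φ(71) = 71 − 1 = 70 = 2 · 5 · 7.
Divisors of 70: 1, 2, 5, 7, 10, 14, 35, 70.
Check 30^d mod 71 for each divisor in increasing order:
30^1 ≡ 30 (mod 71)
30^2 ≡ 48 (mod 71)
30^5 ≡ 37 (mod 71)
30^7 ≡ 1 (mod 71) ✓
The order of 30 is 7, so the subgroup it generates has 7 elements.
[(Z/71Z)^× : ⟨30⟩] = 70/7 = 10.

10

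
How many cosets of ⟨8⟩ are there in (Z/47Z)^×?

The order of 8 must divide φ(47) = 47 − 1 = 46 = 2 · 23.
Divisors of 46: 1, 2, 23, 46.
Evaluate successive powers at the divisors of 46:
8^1 ≡ 8
8^2 ≡ 17
8^23 ≡ 1
Thus |⟨8⟩| = ord(8) = 23.
Index = |(Z/47Z)^×| / |⟨8⟩| = 46 / 23 = 2.

2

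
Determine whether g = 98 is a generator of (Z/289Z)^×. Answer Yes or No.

φ(289) = φ(17^2) = 17·(17−1) = 272 = 2^4 · 17.
98 is a primitive root mod 289 iff 98^(φ(289)/q) ≢ 1 for every prime q | φ(289), i.e. q ∈ {2, 17}.
98^136 ≡ 1 (mod 289)  [q = 2: ≡ 1 ✗]
98^16 ≡ 35 (mod 289)  [q = 17: ≢ 1 ✓]
The check at q = 2 fails, so 98 generates a proper subgroup.

No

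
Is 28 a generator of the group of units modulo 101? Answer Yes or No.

φ(101) = 101 − 1 = 100 = 2^2 · 5^2.
Test 28^(100/q) mod 101 for each prime factor q of 100:
28^50 ≡ 100 (mod 101)  [q = 2: ≢ 1 ✓]
28^20 ≡ 95 (mod 101)  [q = 5: ≢ 1 ✓]
Every test exponent gives a nontrivial residue, hence 28 generates the full group.

Yes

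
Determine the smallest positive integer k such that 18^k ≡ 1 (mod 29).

ord(18) | φ(29) = 29 − 1 = 28 = 2^2 · 7.
Divisors of 28: 1, 2, 4, 7, 14, 28.
Compute 18^d (mod 29) for the divisors d until we hit 1:
18^1 ≡ 18
18^2 ≡ 5
18^4 ≡ 25
18^7 ≡ 17
18^14 ≡ 28
18^28 ≡ 1
The smallest such exponent is 28, so the order of 18 is 28.

28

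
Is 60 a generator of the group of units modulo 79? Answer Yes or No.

Yes

φ(79) = 79 − 1 = 78 = 2 · 3 · 13.
Test 60^(78/q) mod 79 for each prime factor q of 78:
60^39 ≡ 78 (mod 79)  [q = 2: ≢ 1 ✓]
60^26 ≡ 55 (mod 79)  [q = 3: ≢ 1 ✓]
60^6 ≡ 38 (mod 79)  [q = 13: ≢ 1 ✓]
All checks pass, so 60 has order 78 and is a primitive root modulo 79.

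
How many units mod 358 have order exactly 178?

88

φ(358) = φ(2)·φ(179) = 1·178 = 178 = 2 · 89.
(Z/358Z)^× is cyclic (|G| = 178); a cyclic group of order m has exactly φ(d) elements of each order d | m, and none otherwise.
178 = 2 · 89 divides 178, and φ(178) = 88.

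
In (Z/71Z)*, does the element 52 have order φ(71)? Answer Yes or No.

Yes

φ(71) = 71 − 1 = 70 = 2 · 5 · 7.
52 is a primitive root mod 71 iff 52^(φ(71)/q) ≢ 1 for every prime q | φ(71), i.e. q ∈ {2, 5, 7}.
52^35 ≡ 70 (mod 71)  [q = 2: ≢ 1 ✓]
52^14 ≡ 54 (mod 71)  [q = 5: ≢ 1 ✓]
52^10 ≡ 37 (mod 71)  [q = 7: ≢ 1 ✓]
Every test exponent gives a nontrivial residue, hence 52 generates the full group.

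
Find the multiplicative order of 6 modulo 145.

14

ord(6) | φ(145) = φ(5·29) = (5−1)·(29−1) = 4·28 = 112 = 2^4 · 7.
Divisors of 112: 1, 2, 4, 7, 8, 14, 16, 28, 56, 112.
Check 6^d mod 145 for each divisor in increasing order:
6^1 ≡ 6
6^2 ≡ 36
6^4 ≡ 136
6^7 ≡ 86
6^8 ≡ 81
6^14 ≡ 1
So ord_145(6) = 14.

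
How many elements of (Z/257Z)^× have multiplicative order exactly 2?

φ(257) = 257 − 1 = 256 = 2^8.
Since (Z/257Z)^× is cyclic of order 256, the number of elements of order d is φ(d) when d | 256 and 0 otherwise.
2 | 256, and φ(2) = 2 − 1 = 1.

1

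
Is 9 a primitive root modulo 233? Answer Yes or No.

φ(233) = 233 − 1 = 232 = 2^3 · 29.
An element g generates (Z/233Z)^× iff g^(232/q) ≢ 1 (mod 233) for each prime q ∈ {2, 29}.
9^116 ≡ 1 (mod 233)  [q = 2: ≡ 1 ✗]
9^8 ≡ 204 (mod 233)  [q = 29: ≢ 1 ✓]
9^116 ≡ 1 shows ord(9) | 116, strictly less than φ(233); not a primitive root.

No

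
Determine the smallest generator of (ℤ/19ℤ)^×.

2

φ(19) = 19 − 1 = 18 = 2 · 3^2.
Test candidates g = 2, 3, … against the prime factors q ∈ {2, 3} of φ(19): g is a generator iff g^(18/q) ≢ 1 for every such q.
g = 2: 2^9 ≡ 18; 2^6 ≡ 7 — none is 1, so 2 is a primitive root.
The smallest primitive root modulo 19 is 2.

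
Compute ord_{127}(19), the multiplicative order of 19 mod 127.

3

By Lagrange's theorem, ord_127(19) divides φ(127) = 127 − 1 = 126 = 2 · 3^2 · 7.
Divisors of 126: 1, 2, 3, 6, 7, 9, 14, 18, 21, 42, 63, 126.
Evaluate successive powers at the divisors of 126:
19^1 ≡ 19 (mod 127)
19^2 ≡ 107 (mod 127)
19^3 ≡ 1 (mod 127) ✓
So ord_127(19) = 3.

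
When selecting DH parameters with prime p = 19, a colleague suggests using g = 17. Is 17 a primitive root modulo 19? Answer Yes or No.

φ(19) = 19 − 1 = 18 = 2 · 3^2.
17 is a primitive root mod 19 iff 17^(φ(19)/q) ≢ 1 for every prime q | φ(19), i.e. q ∈ {2, 3}.
17^9 ≡ 1 (mod 19)  [q = 2: ≡ 1 ✗]
17^6 ≡ 7 (mod 19)  [q = 3: ≢ 1 ✓]
Since 17^9 ≡ 1, the order of 17 divides 9 < 18, so 17 is not a primitive root.

No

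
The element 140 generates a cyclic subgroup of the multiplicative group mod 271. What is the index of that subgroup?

10

The order of 140 must divide φ(271) = 271 − 1 = 270 = 2 · 3^3 · 5.
Divisors of 270: 1, 2, 3, 5, 6, 9, 10, 15, 18, 27, 30, 45, 54, 90, 135, 270.
Evaluate successive powers at the divisors of 270:
140^1 ≡ 140
140^2 ≡ 88
140^3 ≡ 125
140^5 ≡ 160
140^6 ≡ 178
140^9 ≡ 28
140^10 ≡ 126
140^15 ≡ 106
140^18 ≡ 242
140^27 ≡ 1
So ord_271(140) = 27, hence |⟨140⟩| = 27.
Index = |(Z/271Z)^×| / |⟨140⟩| = 270 / 27 = 10.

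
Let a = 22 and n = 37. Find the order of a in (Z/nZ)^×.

36

The order of 22 must divide φ(37) = 37 − 1 = 36 = 2^2 · 3^2.
Divisors of 36: 1, 2, 3, 4, 6, 9, 12, 18, 36.
Test each divisor d:
22^1 ≡ 22 (mod 37)
22^2 ≡ 3 (mod 37)
22^3 ≡ 29 (mod 37)
22^4 ≡ 9 (mod 37)
22^6 ≡ 27 (mod 37)
22^9 ≡ 6 (mod 37)
22^12 ≡ 26 (mod 37)
22^18 ≡ 36 (mod 37)
22^36 ≡ 1 (mod 37) ✓
Hence ord(22) = 36.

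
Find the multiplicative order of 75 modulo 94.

ord(75) | φ(94) = φ(2)·φ(47) = 1·46 = 46 = 2 · 23.
Divisors of 46: 1, 2, 23, 46.
Compute 75^d (mod 94) for the divisors d until we hit 1:
75^1 ≡ 75 (mod 94)
75^2 ≡ 79 (mod 94)
75^23 ≡ 1 (mod 94) ✓
Therefore the multiplicative order of 75 modulo 94 is 23.

23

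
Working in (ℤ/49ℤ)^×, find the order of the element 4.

21

By Lagrange's theorem, ord_49(4) divides φ(49) = φ(7^2) = 7·(7−1) = 42 = 2 · 3 · 7.
Divisors of 42: 1, 2, 3, 6, 7, 14, 21, 42.
Compute 4^d (mod 49) for the divisors d until we hit 1:
4^1 ≡ 4
4^2 ≡ 16
4^3 ≡ 15
4^6 ≡ 29
4^7 ≡ 18
4^14 ≡ 30
4^21 ≡ 1
Hence ord(4) = 21.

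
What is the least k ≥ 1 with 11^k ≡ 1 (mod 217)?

30

By Lagrange's theorem, ord_217(11) divides φ(217) = φ(7·31) = (7−1)·(31−1) = 6·30 = 180 = 2^2 · 3^2 · 5.
Divisors of 180: 1, 2, 3, 4, 5, 6, 9, 10, 12, 15, 18, 20, 30, 36, 45, 60, 90, 180.
Compute 11^d (mod 217) for the divisors d until we hit 1:
11^1 ≡ 11
11^2 ≡ 121
11^3 ≡ 29
11^4 ≡ 102
11^5 ≡ 37
11^6 ≡ 190
11^9 ≡ 85
11^10 ≡ 67
11^12 ≡ 78
11^15 ≡ 92
11^18 ≡ 64
11^20 ≡ 149
11^30 ≡ 1
The smallest such exponent is 30, so the order of 11 is 30.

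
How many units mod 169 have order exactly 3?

φ(169) = φ(13^2) = 13·(13−1) = 156 = 2^2 · 3 · 13.
In a cyclic group of order 156, there are φ(d) elements of order d for each divisor d of 156, and zero for non-divisors.
3 | 156, and φ(3) = 3 − 1 = 2.

2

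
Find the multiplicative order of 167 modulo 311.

310

ord(167) | φ(311) = 311 − 1 = 310 = 2 · 5 · 31.
Divisors of 310: 1, 2, 5, 10, 31, 62, 155, 310.
Check 167^d mod 311 for each divisor in increasing order:
167^1 ≡ 167
167^2 ≡ 210
167^5 ≡ 220
167^10 ≡ 195
167^31 ≡ 305
167^62 ≡ 36
167^155 ≡ 310
167^310 ≡ 1
Therefore the multiplicative order of 167 modulo 311 is 310.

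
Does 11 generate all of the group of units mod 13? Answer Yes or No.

Yes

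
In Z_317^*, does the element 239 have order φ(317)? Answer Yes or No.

φ(317) = 317 − 1 = 316 = 2^2 · 79.
Test 239^(316/q) mod 317 for each prime factor q of 316:
239^158 ≡ 316 (mod 317)  [q = 2: ≢ 1 ✓]
239^4 ≡ 234 (mod 317)  [q = 79: ≢ 1 ✓]
Every test exponent gives a nontrivial residue, hence 239 generates the full group.

Yes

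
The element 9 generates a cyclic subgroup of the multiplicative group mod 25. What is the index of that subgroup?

2

ord(9) | φ(25) = φ(5^2) = 5·(5−1) = 20 = 2^2 · 5.
Divisors of 20: 1, 2, 4, 5, 10, 20.
Compute 9^d (mod 25) for the divisors d until we hit 1:
9^1 ≡ 9 (mod 25)
9^2 ≡ 6 (mod 25)
9^4 ≡ 11 (mod 25)
9^5 ≡ 24 (mod 25)
9^10 ≡ 1 (mod 25) ✓
The order of 9 is 10, so the subgroup it generates has 10 elements.
The index is φ(25) / ord(9) = 20 / 10 = 2.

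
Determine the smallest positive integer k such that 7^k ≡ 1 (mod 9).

3

ord(7) | φ(9) = φ(3^2) = 3·(3−1) = 6 = 2 · 3.
Divisors of 6: 1, 2, 3, 6.
Evaluate successive powers at the divisors of 6:
7^1 ≡ 7
7^2 ≡ 4
7^3 ≡ 1
So ord_9(7) = 3.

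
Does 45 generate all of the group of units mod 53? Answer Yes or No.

Yes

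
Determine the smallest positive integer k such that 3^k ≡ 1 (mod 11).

5

By Lagrange's theorem, ord_11(3) divides φ(11) = 11 − 1 = 10 = 2 · 5.
Divisors of 10: 1, 2, 5, 10.
Check 3^d mod 11 for each divisor in increasing order:
3^1 ≡ 3 (mod 11)
3^2 ≡ 9 (mod 11)
3^5 ≡ 1 (mod 11) ✓
So ord_11(3) = 5.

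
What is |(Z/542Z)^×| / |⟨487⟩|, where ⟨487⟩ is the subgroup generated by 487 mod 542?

The order of 487 must divide φ(542) = φ(2)·φ(271) = 1·270 = 270 = 2 · 3^3 · 5.
Divisors of 270: 1, 2, 3, 5, 6, 9, 10, 15, 18, 27, 30, 45, 54, 90, 135, 270.
Evaluate successive powers at the divisors of 270:
487^1 ≡ 487 (mod 542)
487^2 ≡ 315 (mod 542)
487^3 ≡ 19 (mod 542)
487^5 ≡ 23 (mod 542)
487^6 ≡ 361 (mod 542)
487^9 ≡ 355 (mod 542)
487^10 ≡ 529 (mod 542)
487^15 ≡ 243 (mod 542)
487^18 ≡ 281 (mod 542)
487^27 ≡ 27 (mod 542)
487^30 ≡ 513 (mod 542)
487^45 ≡ 541 (mod 542)
487^54 ≡ 187 (mod 542)
487^90 ≡ 1 (mod 542) ✓
The order of 487 is 90, so the subgroup it generates has 90 elements.
The index is φ(542) / ord(487) = 270 / 90 = 3.

3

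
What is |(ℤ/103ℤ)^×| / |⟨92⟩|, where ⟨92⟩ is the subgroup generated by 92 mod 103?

2

The order of 92 must divide φ(103) = 103 − 1 = 102 = 2 · 3 · 17.
Divisors of 102: 1, 2, 3, 6, 17, 34, 51, 102.
Test each divisor d:
92^1 ≡ 92
92^2 ≡ 18
92^3 ≡ 8
92^6 ≡ 64
92^17 ≡ 46
92^34 ≡ 56
92^51 ≡ 1
Thus |⟨92⟩| = ord(92) = 51.
The index is φ(103) / ord(92) = 102 / 51 = 2.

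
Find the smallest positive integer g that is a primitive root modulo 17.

3

φ(17) = 17 − 1 = 16 = 2^4.
g is a primitive root iff g^(16/q) ≢ 1 (mod 17) for each prime q ∈ {2}.
g = 2: 2^8 ≡ 1 — hits 1, so not a primitive root.
g = 3: 3^8 ≡ 16 — none is 1, so 3 is a primitive root.
Hence the least primitive root of 17 is 3.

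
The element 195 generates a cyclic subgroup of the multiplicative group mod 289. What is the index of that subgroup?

2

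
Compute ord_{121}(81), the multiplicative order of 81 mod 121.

5

By Lagrange's theorem, ord_121(81) divides φ(121) = φ(11^2) = 11·(11−1) = 110 = 2 · 5 · 11.
Divisors of 110: 1, 2, 5, 10, 11, 22, 55, 110.
Test each divisor d:
81^1 ≡ 81 (mod 121)
81^2 ≡ 27 (mod 121)
81^5 ≡ 1 (mod 121) ✓
The smallest such exponent is 5, so the order of 81 is 5.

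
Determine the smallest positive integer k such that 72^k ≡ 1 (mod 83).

82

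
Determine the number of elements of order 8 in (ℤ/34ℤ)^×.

4

φ(34) = φ(2)·φ(17) = 1·16 = 16 = 2^4.
Since (Z/34Z)^× is cyclic of order 16, the number of elements of order d is φ(d) when d | 16 and 0 otherwise.
8 = 2^3 divides 16, and φ(8) = 4.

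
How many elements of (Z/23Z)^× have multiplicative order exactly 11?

10

φ(23) = 23 − 1 = 22 = 2 · 11.
Since (Z/23Z)^× is cyclic of order 22, the number of elements of order d is φ(d) when d | 22 and 0 otherwise.
11 | 22, and φ(11) = 11 − 1 = 10.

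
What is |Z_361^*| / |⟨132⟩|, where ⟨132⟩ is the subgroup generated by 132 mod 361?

9

The order of 132 must divide φ(361) = φ(19^2) = 19·(19−1) = 342 = 2 · 3^2 · 19.
Divisors of 342: 1, 2, 3, 6, 9, 18, 19, 38, 57, 114, 171, 342.
Evaluate successive powers at the divisors of 342:
132^1 ≡ 132 (mod 361)
132^2 ≡ 96 (mod 361)
132^3 ≡ 37 (mod 361)
132^6 ≡ 286 (mod 361)
132^9 ≡ 113 (mod 361)
132^18 ≡ 134 (mod 361)
132^19 ≡ 360 (mod 361)
132^38 ≡ 1 (mod 361) ✓
The order of 132 is 38, so the subgroup it generates has 38 elements.
[(Z/361Z)^× : ⟨132⟩] = 342/38 = 9.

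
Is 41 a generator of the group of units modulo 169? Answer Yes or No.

Yes

φ(169) = φ(13^2) = 13·(13−1) = 156 = 2^2 · 3 · 13.
It suffices to check that the order of 41 is not a proper divisor of 156: compute 41^(156/q) for q ∈ {2, 3, 13}.
41^78 ≡ 168 (mod 169)  [q = 2: ≢ 1 ✓]
41^52 ≡ 146 (mod 169)  [q = 3: ≢ 1 ✓]
41^12 ≡ 105 (mod 169)  [q = 13: ≢ 1 ✓]
All checks pass, so 41 has order 156 and is a primitive root modulo 169.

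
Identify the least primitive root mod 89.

φ(89) = 89 − 1 = 88 = 2^3 · 11.
g is a primitive root iff g^(88/q) ≢ 1 (mod 89) for each prime q ∈ {2, 11}.
g = 2: 2^44 ≡ 1 — hits 1, so not a primitive root.
g = 3: 3^44 ≡ 88; 3^8 ≡ 64 — none is 1, so 3 is a primitive root.
The smallest primitive root modulo 89 is 3.

3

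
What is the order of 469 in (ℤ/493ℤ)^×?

112

Since 469 ∈ (Z/493Z)^×, its order divides φ(493) = φ(17·29) = (17−1)·(29−1) = 16·28 = 448 = 2^6 · 7.
Divisors of 448: 1, 2, 4, 7, 8, 14, 16, 28, 32, 56, 64, 112, 224, 448.
Compute 469^d (mod 493) for the divisors d until we hit 1:
469^1 ≡ 469
469^2 ≡ 83
469^4 ≡ 480
469^7 ≡ 260
469^8 ≡ 169
469^14 ≡ 59
469^16 ≡ 460
469^28 ≡ 30
469^32 ≡ 103
469^56 ≡ 407
469^64 ≡ 256
469^112 ≡ 1
The smallest such exponent is 112, so the order of 469 is 112.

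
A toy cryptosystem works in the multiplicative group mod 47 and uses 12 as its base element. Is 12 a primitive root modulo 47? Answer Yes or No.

No

φ(47) = 47 − 1 = 46 = 2 · 23.
An element g generates (Z/47Z)^× iff g^(46/q) ≢ 1 (mod 47) for each prime q ∈ {2, 23}.
12^23 ≡ 1 (mod 47)  [q = 2: ≡ 1 ✗]
12^2 ≡ 3 (mod 47)  [q = 23: ≢ 1 ✓]
The check at q = 2 fails, so 12 generates a proper subgroup.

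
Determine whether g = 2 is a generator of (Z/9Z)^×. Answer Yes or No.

Yes

φ(9) = φ(3^2) = 3·(3−1) = 6 = 2 · 3.
It suffices to check that the order of 2 is not a proper divisor of 6: compute 2^(6/q) for q ∈ {2, 3}.
2^3 ≡ 8 (mod 9)  [q = 2: ≢ 1 ✓]
2^2 ≡ 4 (mod 9)  [q = 3: ≢ 1 ✓]
Every test exponent gives a nontrivial residue, hence 2 generates the full group.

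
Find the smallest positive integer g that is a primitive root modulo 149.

φ(149) = 149 − 1 = 148 = 2^2 · 37.
Test candidates g = 2, 3, … against the prime factors q ∈ {2, 37} of φ(149): g is a generator iff g^(148/q) ≢ 1 for every such q.
g = 2: 2^74 ≡ 148; 2^4 ≡ 16 — none is 1, so 2 is a primitive root.
The smallest primitive root modulo 149 is 2.

2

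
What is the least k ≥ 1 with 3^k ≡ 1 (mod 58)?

28

ord(3) | φ(58) = φ(2)·φ(29) = 1·28 = 28 = 2^2 · 7.
Divisors of 28: 1, 2, 4, 7, 14, 28.
Evaluate successive powers at the divisors of 28:
3^1 ≡ 3 (mod 58)
3^2 ≡ 9 (mod 58)
3^4 ≡ 23 (mod 58)
3^7 ≡ 41 (mod 58)
3^14 ≡ 57 (mod 58)
3^28 ≡ 1 (mod 58) ✓
So ord_58(3) = 28.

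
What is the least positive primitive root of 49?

3

φ(49) = φ(7^2) = 7·(7−1) = 42 = 2 · 3 · 7.
g is a primitive root iff g^(42/q) ≢ 1 (mod 49) for each prime q ∈ {2, 3, 7}.
g = 2: 2^21 ≡ 1 — hits 1, so not a primitive root.
g = 3: 3^21 ≡ 48; 3^14 ≡ 30; 3^6 ≡ 43 — none is 1, so 3 is a primitive root.
Hence the least primitive root of 49 is 3.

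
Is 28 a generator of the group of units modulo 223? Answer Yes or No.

No

φ(223) = 223 − 1 = 222 = 2 · 3 · 37.
It suffices to check that the order of 28 is not a proper divisor of 222: compute 28^(222/q) for q ∈ {2, 3, 37}.
28^111 ≡ 1 (mod 223)  [q = 2: ≡ 1 ✗]
28^74 ≡ 1 (mod 223)  [q = 3: ≡ 1 ✗]
28^6 ≡ 15 (mod 223)  [q = 37: ≢ 1 ✓]
28^111 ≡ 1 shows ord(28) | 111, strictly less than φ(223); not a primitive root.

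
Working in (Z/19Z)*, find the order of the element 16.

Since 16 ∈ (Z/19Z)^×, its order divides φ(19) = 19 − 1 = 18 = 2 · 3^2.
Divisors of 18: 1, 2, 3, 6, 9, 18.
Test each divisor d:
16^1 ≡ 16
16^2 ≡ 9
16^3 ≡ 11
16^6 ≡ 7
16^9 ≡ 1
Hence ord(16) = 9.

9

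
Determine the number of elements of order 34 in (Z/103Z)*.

16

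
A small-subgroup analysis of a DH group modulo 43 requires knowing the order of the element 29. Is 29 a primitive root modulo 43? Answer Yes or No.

φ(43) = 43 − 1 = 42 = 2 · 3 · 7.
Test 29^(42/q) mod 43 for each prime factor q of 42:
29^21 ≡ 42 (mod 43)  [q = 2: ≢ 1 ✓]
29^14 ≡ 6 (mod 43)  [q = 3: ≢ 1 ✓]
29^6 ≡ 21 (mod 43)  [q = 7: ≢ 1 ✓]
Every test exponent gives a nontrivial residue, hence 29 generates the full group.

Yes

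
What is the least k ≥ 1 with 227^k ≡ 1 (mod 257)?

Since 227 ∈ (Z/257Z)^×, its order divides φ(257) = 257 − 1 = 256 = 2^8.
Divisors of 256: 1, 2, 4, 8, 16, 32, 64, 128, 256.
Test each divisor d:
227^1 ≡ 227
227^2 ≡ 129
227^4 ≡ 193
227^8 ≡ 241
227^16 ≡ 256
227^32 ≡ 1
Hence ord(227) = 32.

32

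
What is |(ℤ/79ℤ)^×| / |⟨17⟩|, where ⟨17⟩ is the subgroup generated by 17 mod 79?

3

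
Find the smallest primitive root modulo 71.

7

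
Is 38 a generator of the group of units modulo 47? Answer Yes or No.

φ(47) = 47 − 1 = 46 = 2 · 23.
Test 38^(46/q) mod 47 for each prime factor q of 46:
38^23 ≡ 46 (mod 47)  [q = 2: ≢ 1 ✓]
38^2 ≡ 34 (mod 47)  [q = 23: ≢ 1 ✓]
None equal 1, so ord_47(38) = 46: 38 is a primitive root.

Yes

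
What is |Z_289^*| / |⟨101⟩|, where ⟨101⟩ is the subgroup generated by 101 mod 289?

8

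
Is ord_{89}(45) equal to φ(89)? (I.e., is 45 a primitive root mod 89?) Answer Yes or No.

No

φ(89) = 89 − 1 = 88 = 2^3 · 11.
An element g generates (Z/89Z)^× iff g^(88/q) ≢ 1 (mod 89) for each prime q ∈ {2, 11}.
45^44 ≡ 1 (mod 89)  [q = 2: ≡ 1 ✗]
45^8 ≡ 8 (mod 89)  [q = 11: ≢ 1 ✓]
The check at q = 2 fails, so 45 generates a proper subgroup.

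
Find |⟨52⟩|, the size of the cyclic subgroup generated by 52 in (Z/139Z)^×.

23

Since 52 ∈ (Z/139Z)^×, its order divides φ(139) = 139 − 1 = 138 = 2 · 3 · 23.
Divisors of 138: 1, 2, 3, 6, 23, 46, 69, 138.
Evaluate successive powers at the divisors of 138:
52^1 ≡ 52 (mod 139)
52^2 ≡ 63 (mod 139)
52^3 ≡ 79 (mod 139)
52^6 ≡ 125 (mod 139)
52^23 ≡ 1 (mod 139) ✓
The smallest such exponent is 23, so the order of 52 is 23.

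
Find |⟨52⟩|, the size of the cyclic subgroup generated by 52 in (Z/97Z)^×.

By Lagrange's theorem, ord_97(52) divides φ(97) = 97 − 1 = 96 = 2^5 · 3.
Divisors of 96: 1, 2, 3, 4, 6, 8, 12, 16, 24, 32, 48, 96.
Check 52^d mod 97 for each divisor in increasing order:
52^1 ≡ 52
52^2 ≡ 85
52^3 ≡ 55
52^4 ≡ 47
52^6 ≡ 18
52^8 ≡ 75
52^12 ≡ 33
52^16 ≡ 96
52^24 ≡ 22
52^32 ≡ 1
Hence ord(52) = 32.

32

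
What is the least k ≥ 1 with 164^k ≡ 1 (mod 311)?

The order of 164 must divide φ(311) = 311 − 1 = 310 = 2 · 5 · 31.
Divisors of 310: 1, 2, 5, 10, 31, 62, 155, 310.
Check 164^d mod 311 for each divisor in increasing order:
164^1 ≡ 164 (mod 311)
164^2 ≡ 150 (mod 311)
164^5 ≡ 296 (mod 311)
164^10 ≡ 225 (mod 311)
164^31 ≡ 259 (mod 311)
164^62 ≡ 216 (mod 311)
164^155 ≡ 310 (mod 311)
164^310 ≡ 1 (mod 311) ✓
So ord_311(164) = 310.

310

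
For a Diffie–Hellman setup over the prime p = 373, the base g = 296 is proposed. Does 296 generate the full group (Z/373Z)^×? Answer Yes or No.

φ(373) = 373 − 1 = 372 = 2^2 · 3 · 31.
It suffices to check that the order of 296 is not a proper divisor of 372: compute 296^(372/q) for q ∈ {2, 3, 31}.
296^186 ≡ 372 (mod 373)  [q = 2: ≢ 1 ✓]
296^124 ≡ 88 (mod 373)  [q = 3: ≢ 1 ✓]
296^12 ≡ 144 (mod 373)  [q = 31: ≢ 1 ✓]
All checks pass, so 296 has order 372 and is a primitive root modulo 373.

Yes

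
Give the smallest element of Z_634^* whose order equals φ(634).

3

φ(634) = φ(2)·φ(317) = 1·316 = 316 = 2^2 · 79.
Test candidates g = 2, 3, … against the prime factors q ∈ {2, 79} of φ(634): g is a generator iff g^(316/q) ≢ 1 for every such q.
g = 2: gcd(2, 634) = 2 > 1, not a unit — skip.
g = 3: 3^158 ≡ 633; 3^4 ≡ 81 — none is 1, so 3 is a primitive root.
Hence the least primitive root of 634 is 3.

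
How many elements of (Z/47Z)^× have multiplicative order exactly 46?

φ(47) = 47 − 1 = 46 = 2 · 23.
(Z/47Z)^× is cyclic (|G| = 46); a cyclic group of order m has exactly φ(d) elements of each order d | m, and none otherwise.
46 = 2 · 23 divides 46, and φ(46) = 22.

22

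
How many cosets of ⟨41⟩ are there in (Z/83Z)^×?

By Lagrange's theorem, ord_83(41) divides φ(83) = 83 − 1 = 82 = 2 · 41.
Divisors of 82: 1, 2, 41, 82.
Check 41^d mod 83 for each divisor in increasing order:
41^1 ≡ 41 (mod 83)
41^2 ≡ 21 (mod 83)
41^41 ≡ 1 (mod 83) ✓
The order of 41 is 41, so the subgroup it generates has 41 elements.
[(Z/83Z)^× : ⟨41⟩] = 82/41 = 2.

2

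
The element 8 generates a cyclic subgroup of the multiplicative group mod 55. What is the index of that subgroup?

2

By Lagrange's theorem, ord_55(8) divides φ(55) = φ(5·11) = (5−1)·(11−1) = 4·10 = 40 = 2^3 · 5.
Divisors of 40: 1, 2, 4, 5, 8, 10, 20, 40.
Test each divisor d:
8^1 ≡ 8 (mod 55)
8^2 ≡ 9 (mod 55)
8^4 ≡ 26 (mod 55)
8^5 ≡ 43 (mod 55)
8^8 ≡ 16 (mod 55)
8^10 ≡ 34 (mod 55)
8^20 ≡ 1 (mod 55) ✓
So ord_55(8) = 20, hence |⟨8⟩| = 20.
Index = |(Z/55Z)^×| / |⟨8⟩| = 40 / 20 = 2.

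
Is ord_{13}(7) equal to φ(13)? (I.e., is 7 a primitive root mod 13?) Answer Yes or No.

Yes

φ(13) = 13 − 1 = 12 = 2^2 · 3.
Test 7^(12/q) mod 13 for each prime factor q of 12:
7^6 ≡ 12 (mod 13)  [q = 2: ≢ 1 ✓]
7^4 ≡ 9 (mod 13)  [q = 3: ≢ 1 ✓]
All checks pass, so 7 has order 12 and is a primitive root modulo 13.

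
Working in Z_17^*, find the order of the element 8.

The order of 8 must divide φ(17) = 17 − 1 = 16 = 2^4.
Divisors of 16: 1, 2, 4, 8, 16.
Compute 8^d (mod 17) for the divisors d until we hit 1:
8^1 ≡ 8
8^2 ≡ 13
8^4 ≡ 16
8^8 ≡ 1
Hence ord(8) = 8.

8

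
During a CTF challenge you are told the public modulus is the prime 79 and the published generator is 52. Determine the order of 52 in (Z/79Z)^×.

13

ord(52) | φ(79) = 79 − 1 = 78 = 2 · 3 · 13.
Divisors of 78: 1, 2, 3, 6, 13, 26, 39, 78.
Evaluate successive powers at the divisors of 78:
52^1 ≡ 52
52^2 ≡ 18
52^3 ≡ 67
52^6 ≡ 65
52^13 ≡ 1
Hence ord(52) = 13.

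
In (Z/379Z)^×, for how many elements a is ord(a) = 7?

φ(379) = 379 − 1 = 378 = 2 · 3^3 · 7.
Since (Z/379Z)^× is cyclic of order 378, the number of elements of order d is φ(d) when d | 378 and 0 otherwise.
7 | 378, and φ(7) = 7 − 1 = 6.

6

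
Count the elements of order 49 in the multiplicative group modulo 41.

0

φ(41) = 41 − 1 = 40 = 2^3 · 5.
Since (Z/41Z)^× is cyclic of order 40, the number of elements of order d is φ(d) when d | 40 and 0 otherwise.
49 does not divide 40, so no element of (Z/41Z)^× has order 49.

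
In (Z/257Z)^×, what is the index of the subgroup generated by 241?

64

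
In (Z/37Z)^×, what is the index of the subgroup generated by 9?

Since 9 ∈ (Z/37Z)^×, its order divides φ(37) = 37 − 1 = 36 = 2^2 · 3^2.
Divisors of 36: 1, 2, 3, 4, 6, 9, 12, 18, 36.
Check 9^d mod 37 for each divisor in increasing order:
9^1 ≡ 9
9^2 ≡ 7
9^3 ≡ 26
9^4 ≡ 12
9^6 ≡ 10
9^9 ≡ 1
Thus |⟨9⟩| = ord(9) = 9.
The index is φ(37) / ord(9) = 36 / 9 = 4.

4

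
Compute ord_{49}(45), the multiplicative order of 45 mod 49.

42

ord(45) | φ(49) = φ(7^2) = 7·(7−1) = 42 = 2 · 3 · 7.
Divisors of 42: 1, 2, 3, 6, 7, 14, 21, 42.
Evaluate successive powers at the divisors of 42:
45^1 ≡ 45 (mod 49)
45^2 ≡ 16 (mod 49)
45^3 ≡ 34 (mod 49)
45^6 ≡ 29 (mod 49)
45^7 ≡ 31 (mod 49)
45^14 ≡ 30 (mod 49)
45^21 ≡ 48 (mod 49)
45^42 ≡ 1 (mod 49) ✓
The smallest such exponent is 42, so the order of 45 is 42.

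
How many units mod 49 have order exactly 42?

12

φ(49) = φ(7^2) = 7·(7−1) = 42 = 2 · 3 · 7.
Since (Z/49Z)^× is cyclic of order 42, the number of elements of order d is φ(d) when d | 42 and 0 otherwise.
42 = 2 · 3 · 7 divides 42, and φ(42) = 12.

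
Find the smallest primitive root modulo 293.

φ(293) = 293 − 1 = 292 = 2^2 · 73.
g is a primitive root iff g^(292/q) ≢ 1 (mod 293) for each prime q ∈ {2, 73}.
g = 2: 2^146 ≡ 292; 2^4 ≡ 16 — none is 1, so 2 is a primitive root.
Hence the least primitive root of 293 is 2.

2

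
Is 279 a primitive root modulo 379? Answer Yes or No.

φ(379) = 379 − 1 = 378 = 2 · 3^3 · 7.
An element g generates (Z/379Z)^× iff g^(378/q) ≢ 1 (mod 379) for each prime q ∈ {2, 3, 7}.
279^189 ≡ 378 (mod 379)  [q = 2: ≢ 1 ✓]
279^126 ≡ 51 (mod 379)  [q = 3: ≢ 1 ✓]
279^54 ≡ 138 (mod 379)  [q = 7: ≢ 1 ✓]
All checks pass, so 279 has order 378 and is a primitive root modulo 379.

Yes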